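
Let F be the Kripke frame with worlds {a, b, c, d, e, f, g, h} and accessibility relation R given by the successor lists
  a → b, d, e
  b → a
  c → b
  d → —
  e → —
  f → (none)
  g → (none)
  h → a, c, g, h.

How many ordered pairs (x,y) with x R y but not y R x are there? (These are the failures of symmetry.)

6

Enumerating: (a,d), (a,e), (c,b), (h,a), (h,c), (h,g).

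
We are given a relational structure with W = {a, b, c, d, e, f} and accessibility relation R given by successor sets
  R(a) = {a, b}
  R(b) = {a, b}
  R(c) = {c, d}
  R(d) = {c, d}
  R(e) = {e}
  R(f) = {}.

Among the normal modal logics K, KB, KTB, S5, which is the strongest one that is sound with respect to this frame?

Symmetric (axiom B): yes — every pair in R has its reverse in R.
Reflexive (axiom T): no — f is not related to itself.
Euclidean (axiom 5): yes — any two successors of a common world are R-related.
So F validates K, KB; KTB would additionally require R to be reflexive. The strongest is KB.

KB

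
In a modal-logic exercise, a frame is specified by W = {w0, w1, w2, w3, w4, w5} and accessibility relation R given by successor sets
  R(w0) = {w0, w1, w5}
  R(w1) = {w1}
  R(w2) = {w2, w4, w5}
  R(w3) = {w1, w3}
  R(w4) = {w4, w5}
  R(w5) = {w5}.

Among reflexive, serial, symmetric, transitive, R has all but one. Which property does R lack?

Reflexive: yes — every world is R-related to itself.
Serial: yes — every world has a successor (e.g. w0 R w0).
Symmetric: no — w0 R w1 but not w1 R w0.
Transitive: yes — every two-step R-path is closed by a direct edge.
Only symmetric fails.

symmetric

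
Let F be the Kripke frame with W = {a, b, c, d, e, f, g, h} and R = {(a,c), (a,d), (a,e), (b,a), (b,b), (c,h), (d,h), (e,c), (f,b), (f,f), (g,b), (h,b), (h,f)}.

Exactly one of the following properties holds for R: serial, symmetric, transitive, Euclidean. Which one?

serial

Serial: yes — every world has a successor (e.g. a R c).
Symmetric: no — a R c but not c R a.
Transitive: no — a R c and c R h, but not a R h.
Euclidean: no — a R c and a R d, but not c R d.
Only serial holds.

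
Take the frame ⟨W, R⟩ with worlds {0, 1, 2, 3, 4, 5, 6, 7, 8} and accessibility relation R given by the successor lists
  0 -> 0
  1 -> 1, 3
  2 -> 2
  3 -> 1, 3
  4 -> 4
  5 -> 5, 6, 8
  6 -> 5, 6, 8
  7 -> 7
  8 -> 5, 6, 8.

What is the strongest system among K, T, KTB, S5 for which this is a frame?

S5

Reflexive (axiom T): yes — every world is R-related to itself.
Symmetric (axiom B): yes — every pair in R has its reverse in R.
Euclidean (axiom 5): yes — any two successors of a common world are R-related.
So F validates K, T, KTB, S5. The strongest is S5.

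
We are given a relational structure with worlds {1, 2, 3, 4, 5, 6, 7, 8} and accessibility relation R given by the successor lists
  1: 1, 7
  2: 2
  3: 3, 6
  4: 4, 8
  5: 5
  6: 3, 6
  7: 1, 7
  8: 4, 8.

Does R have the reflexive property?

Reflexive: yes — every world is R-related to itself.

Yes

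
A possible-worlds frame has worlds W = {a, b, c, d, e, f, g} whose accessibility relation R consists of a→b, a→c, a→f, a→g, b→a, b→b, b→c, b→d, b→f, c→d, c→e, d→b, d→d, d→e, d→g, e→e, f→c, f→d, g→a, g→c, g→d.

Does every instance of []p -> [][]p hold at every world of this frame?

Axiom 4 corresponds to the accessibility relation being transitive.
Transitive: no — a R b and b R d, but not a R d.

No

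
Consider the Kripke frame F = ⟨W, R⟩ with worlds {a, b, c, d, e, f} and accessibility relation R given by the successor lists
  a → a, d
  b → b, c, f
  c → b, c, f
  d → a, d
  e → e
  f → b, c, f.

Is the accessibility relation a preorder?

Reflexive: yes — every world is R-related to itself.
Transitive: yes — every two-step R-path is closed by a direct edge.
So R is a preorder.

Yes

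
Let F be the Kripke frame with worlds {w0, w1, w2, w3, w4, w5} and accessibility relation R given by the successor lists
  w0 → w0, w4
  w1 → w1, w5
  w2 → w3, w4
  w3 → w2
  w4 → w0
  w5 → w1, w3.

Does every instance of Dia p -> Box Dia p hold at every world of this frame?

No

Axiom 5 corresponds to the accessibility relation being Euclidean.
Euclidean: no — w2 R w3 and w2 R w4, but not w3 R w4.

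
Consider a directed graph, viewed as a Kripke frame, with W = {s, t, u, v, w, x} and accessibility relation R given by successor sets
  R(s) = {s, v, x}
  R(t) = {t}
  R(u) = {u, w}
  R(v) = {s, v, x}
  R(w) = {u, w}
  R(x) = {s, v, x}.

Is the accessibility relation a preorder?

Reflexive: yes — every world is R-related to itself.
Transitive: yes — every two-step R-path is closed by a direct edge.
So R is a preorder.

Yes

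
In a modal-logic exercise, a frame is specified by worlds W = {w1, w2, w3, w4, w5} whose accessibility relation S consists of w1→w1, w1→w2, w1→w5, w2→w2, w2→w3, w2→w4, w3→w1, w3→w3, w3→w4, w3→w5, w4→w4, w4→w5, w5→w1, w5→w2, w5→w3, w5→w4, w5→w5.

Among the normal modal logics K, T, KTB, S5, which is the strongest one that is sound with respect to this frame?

T

Reflexive (axiom T): yes — every world is S-related to itself.
Symmetric (axiom B): no — w1 S w2 but not w2 S w1.
Euclidean (axiom 5): no — w1 S w2 and w1 S w5, but not w2 S w5.
So F validates K, T; KTB would additionally require S to be symmetric. The strongest is T.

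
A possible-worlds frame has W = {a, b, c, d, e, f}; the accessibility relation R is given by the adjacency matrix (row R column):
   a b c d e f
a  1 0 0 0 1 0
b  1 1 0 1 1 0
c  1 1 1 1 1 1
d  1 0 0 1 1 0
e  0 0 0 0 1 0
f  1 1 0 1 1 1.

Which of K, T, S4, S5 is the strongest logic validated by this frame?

S4

Reflexive (axiom T): yes — every world is R-related to itself.
Transitive (axiom 4): yes — every two-step R-path is closed by a direct edge.
Euclidean (axiom 5): no — b R a and b R d, but not a R d.
So F validates K, T, S4; S5 would additionally require R to be Euclidean. The strongest is S4.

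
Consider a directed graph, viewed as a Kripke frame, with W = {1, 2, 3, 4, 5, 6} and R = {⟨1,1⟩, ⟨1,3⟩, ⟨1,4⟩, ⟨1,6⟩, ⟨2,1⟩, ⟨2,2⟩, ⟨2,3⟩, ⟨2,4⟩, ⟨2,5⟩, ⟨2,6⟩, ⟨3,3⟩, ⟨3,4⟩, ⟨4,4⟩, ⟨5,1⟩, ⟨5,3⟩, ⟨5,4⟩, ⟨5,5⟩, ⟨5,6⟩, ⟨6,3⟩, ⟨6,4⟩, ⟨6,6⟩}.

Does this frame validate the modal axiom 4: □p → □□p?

Yes

The schema 4 characterises exactly the transitive frames.
Transitive: yes — every two-step R-path is closed by a direct edge.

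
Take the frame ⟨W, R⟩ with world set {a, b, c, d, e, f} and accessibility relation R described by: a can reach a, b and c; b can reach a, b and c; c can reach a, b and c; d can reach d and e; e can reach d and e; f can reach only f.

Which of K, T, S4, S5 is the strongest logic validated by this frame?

Reflexive (axiom T): yes — every world is R-related to itself.
Transitive (axiom 4): yes — every two-step R-path is closed by a direct edge.
Euclidean (axiom 5): yes — any two successors of a common world are R-related.
So F validates K, T, S4, S5. The strongest is S5.

S5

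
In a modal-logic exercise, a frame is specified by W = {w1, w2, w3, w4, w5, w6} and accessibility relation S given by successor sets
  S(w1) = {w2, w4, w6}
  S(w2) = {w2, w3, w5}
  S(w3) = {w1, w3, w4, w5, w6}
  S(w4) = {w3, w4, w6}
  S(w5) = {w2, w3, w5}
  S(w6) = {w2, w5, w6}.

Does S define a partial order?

Reflexive: no — w1 is not related to itself.
Transitive: no — w1 S w2 and w2 S w3, but not w1 S w3.
Antisymmetric: no — w2 S w5 and w5 S w2 with w2 ≠ w5.
So S is not a partial order.

No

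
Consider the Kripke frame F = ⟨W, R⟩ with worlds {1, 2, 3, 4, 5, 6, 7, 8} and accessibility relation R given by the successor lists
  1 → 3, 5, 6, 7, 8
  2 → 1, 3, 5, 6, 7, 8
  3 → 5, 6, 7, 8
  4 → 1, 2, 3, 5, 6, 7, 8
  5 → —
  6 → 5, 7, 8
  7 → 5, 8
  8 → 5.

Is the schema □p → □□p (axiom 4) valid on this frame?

Yes

The schema 4 characterises exactly the transitive frames.
Transitive: yes — every two-step R-path is closed by a direct edge.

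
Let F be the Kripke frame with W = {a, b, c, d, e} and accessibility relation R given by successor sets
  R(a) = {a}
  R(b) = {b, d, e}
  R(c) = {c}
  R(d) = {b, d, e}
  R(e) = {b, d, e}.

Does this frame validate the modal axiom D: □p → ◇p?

Yes

Axiom D corresponds to the accessibility relation being serial.
Serial: yes — every world has a successor (e.g. a R a).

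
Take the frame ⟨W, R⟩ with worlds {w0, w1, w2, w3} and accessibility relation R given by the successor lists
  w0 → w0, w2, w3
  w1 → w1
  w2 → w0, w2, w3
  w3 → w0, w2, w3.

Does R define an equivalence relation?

Yes

Reflexive: yes — every world is R-related to itself.
Symmetric: yes — every pair in R has its reverse in R.
Transitive: yes — every two-step R-path is closed by a direct edge.
So R is an equivalence relation.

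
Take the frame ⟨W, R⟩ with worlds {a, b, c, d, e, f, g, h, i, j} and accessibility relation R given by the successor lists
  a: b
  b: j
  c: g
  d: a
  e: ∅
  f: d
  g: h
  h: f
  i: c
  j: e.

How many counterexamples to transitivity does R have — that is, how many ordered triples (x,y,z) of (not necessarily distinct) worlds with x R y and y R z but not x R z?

8

Enumerating: (a,b,j), (b,j,e), (c,g,h), (d,a,b), (f,d,a), (g,h,f), (h,f,d), (i,c,g).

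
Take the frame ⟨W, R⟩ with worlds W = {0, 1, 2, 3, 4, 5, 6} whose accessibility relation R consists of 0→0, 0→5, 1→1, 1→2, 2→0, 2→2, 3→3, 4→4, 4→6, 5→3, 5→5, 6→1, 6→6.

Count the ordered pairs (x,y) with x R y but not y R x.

6

Enumerating: (0,5), (1,2), (2,0), (4,6), (5,3), (6,1).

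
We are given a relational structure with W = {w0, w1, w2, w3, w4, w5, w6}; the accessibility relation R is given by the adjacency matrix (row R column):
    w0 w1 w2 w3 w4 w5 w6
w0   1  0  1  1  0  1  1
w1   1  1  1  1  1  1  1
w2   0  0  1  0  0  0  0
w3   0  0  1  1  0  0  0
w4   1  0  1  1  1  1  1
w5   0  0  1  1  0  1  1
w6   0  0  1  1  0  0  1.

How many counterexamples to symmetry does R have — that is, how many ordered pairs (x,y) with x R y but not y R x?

21

Enumerating: (w0,w2), (w0,w3), (w0,w5), (w0,w6), (w1,w0), (w1,w2), (w1,w3), (w1,w4), (w1,w5), (w1,w6), (w3,w2), (w4,w0), … and 9 more.
Total: 21.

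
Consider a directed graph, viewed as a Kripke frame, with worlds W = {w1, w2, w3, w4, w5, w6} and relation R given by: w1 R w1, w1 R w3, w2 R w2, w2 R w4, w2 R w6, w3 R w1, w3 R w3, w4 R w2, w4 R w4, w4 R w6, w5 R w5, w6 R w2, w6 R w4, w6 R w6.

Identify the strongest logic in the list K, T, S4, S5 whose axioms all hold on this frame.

S5

Reflexive (axiom T): yes — every world is R-related to itself.
Transitive (axiom 4): yes — every two-step R-path is closed by a direct edge.
Euclidean (axiom 5): yes — any two successors of a common world are R-related.
So F validates K, T, S4, S5. The strongest is S5.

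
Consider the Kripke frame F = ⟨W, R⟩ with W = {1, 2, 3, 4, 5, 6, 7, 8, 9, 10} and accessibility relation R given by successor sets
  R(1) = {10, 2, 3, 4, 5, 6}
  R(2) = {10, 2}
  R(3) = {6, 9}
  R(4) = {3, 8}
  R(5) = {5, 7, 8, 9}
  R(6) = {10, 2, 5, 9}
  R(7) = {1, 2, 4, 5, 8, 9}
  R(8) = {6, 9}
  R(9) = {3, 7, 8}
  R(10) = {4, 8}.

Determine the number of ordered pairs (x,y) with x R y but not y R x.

23

Enumerating: (1,10), (1,2), (1,3), (1,4), (1,5), (1,6), (10,4), (10,8), (2,10), (3,6), (4,3), (4,8), … and 11 more.
Total: 23.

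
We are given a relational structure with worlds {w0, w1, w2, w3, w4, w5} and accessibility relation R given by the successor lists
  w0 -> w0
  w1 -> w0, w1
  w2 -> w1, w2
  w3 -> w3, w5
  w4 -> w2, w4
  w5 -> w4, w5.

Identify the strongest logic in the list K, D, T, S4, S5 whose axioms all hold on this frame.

T

Serial (axiom D): yes — every world has a successor (e.g. w0 R w0).
Reflexive (axiom T): yes — every world is R-related to itself.
Transitive (axiom 4): no — w2 R w1 and w1 R w0, but not w2 R w0.
Euclidean (axiom 5): no — w1 R w0 and w1 R w1, but not w0 R w1.
So F validates K, D, T; S4 would additionally require R to be transitive. The strongest is T.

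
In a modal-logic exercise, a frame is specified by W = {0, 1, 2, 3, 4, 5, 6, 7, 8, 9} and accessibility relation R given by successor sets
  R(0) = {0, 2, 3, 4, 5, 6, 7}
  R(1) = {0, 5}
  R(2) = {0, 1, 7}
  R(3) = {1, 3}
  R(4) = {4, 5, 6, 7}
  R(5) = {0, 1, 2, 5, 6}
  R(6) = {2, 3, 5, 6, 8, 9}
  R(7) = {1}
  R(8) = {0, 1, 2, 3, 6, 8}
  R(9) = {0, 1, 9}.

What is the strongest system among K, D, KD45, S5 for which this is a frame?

D

Serial (axiom D): yes — every world has a successor (e.g. 0 R 0).
Euclidean (axiom 5): no — 0 R 2 and 0 R 3, but not 2 R 3.
Transitive (axiom 4): no — 0 R 2 and 2 R 1, but not 0 R 1.
Reflexive (axiom T): no — 1 is not related to itself.
So F validates K, D; KD45 would additionally require R to be Euclidean and transitive. The strongest is D.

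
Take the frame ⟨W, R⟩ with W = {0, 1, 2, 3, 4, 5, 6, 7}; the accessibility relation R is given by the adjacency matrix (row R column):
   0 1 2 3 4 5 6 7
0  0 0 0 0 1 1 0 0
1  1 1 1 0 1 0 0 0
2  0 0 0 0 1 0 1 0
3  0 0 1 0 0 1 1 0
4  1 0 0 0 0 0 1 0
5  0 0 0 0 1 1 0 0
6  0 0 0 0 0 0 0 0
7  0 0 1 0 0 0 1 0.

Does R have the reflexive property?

No

Reflexive: no — 0 is not related to itself.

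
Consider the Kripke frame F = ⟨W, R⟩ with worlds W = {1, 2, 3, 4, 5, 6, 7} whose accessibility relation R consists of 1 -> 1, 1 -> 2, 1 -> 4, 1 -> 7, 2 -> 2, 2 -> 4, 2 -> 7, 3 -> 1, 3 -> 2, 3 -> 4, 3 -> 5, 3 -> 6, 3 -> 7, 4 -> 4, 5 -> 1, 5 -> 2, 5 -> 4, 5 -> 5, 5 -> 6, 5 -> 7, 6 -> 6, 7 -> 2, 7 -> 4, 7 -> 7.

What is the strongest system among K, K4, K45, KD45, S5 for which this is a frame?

Transitive (axiom 4): yes — every two-step R-path is closed by a direct edge.
Euclidean (axiom 5): no — 1 R 4 and 1 R 2, but not 4 R 2.
Serial (axiom D): yes — every world has a successor (e.g. 1 R 1).
Reflexive (axiom T): no — 3 is not related to itself.
So F validates K, K4; K45 would additionally require R to be Euclidean. The strongest is K4.

K4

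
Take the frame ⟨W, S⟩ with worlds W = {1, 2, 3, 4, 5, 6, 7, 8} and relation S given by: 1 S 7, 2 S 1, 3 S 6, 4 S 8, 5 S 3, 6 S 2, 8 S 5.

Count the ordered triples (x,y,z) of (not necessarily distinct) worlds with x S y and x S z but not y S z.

7

Enumerating: (1,7,7), (2,1,1), (3,6,6), (4,8,8), (5,3,3), (6,2,2), (8,5,5).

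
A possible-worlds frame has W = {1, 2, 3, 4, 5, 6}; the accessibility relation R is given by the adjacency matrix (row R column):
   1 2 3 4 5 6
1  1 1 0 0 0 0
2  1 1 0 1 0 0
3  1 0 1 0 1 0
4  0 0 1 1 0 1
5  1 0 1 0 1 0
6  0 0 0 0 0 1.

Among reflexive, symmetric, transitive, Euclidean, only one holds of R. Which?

Reflexive: yes — every world is R-related to itself.
Symmetric: no — 2 R 4 but not 4 R 2.
Transitive: no — 1 R 2 and 2 R 4, but not 1 R 4.
Euclidean: no — 2 R 1 and 2 R 4, but not 1 R 4.
Only reflexive holds.

reflexive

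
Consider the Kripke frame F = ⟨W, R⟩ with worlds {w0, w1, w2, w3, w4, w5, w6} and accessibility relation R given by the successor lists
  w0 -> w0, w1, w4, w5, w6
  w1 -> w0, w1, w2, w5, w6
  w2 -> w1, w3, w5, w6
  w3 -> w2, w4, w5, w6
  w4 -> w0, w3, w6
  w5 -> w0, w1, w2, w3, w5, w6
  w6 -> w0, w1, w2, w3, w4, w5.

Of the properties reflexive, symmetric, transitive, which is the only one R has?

symmetric

Reflexive: no — w2 is not related to itself.
Symmetric: yes — every pair in R has its reverse in R.
Transitive: no — w0 R w1 and w1 R w2, but not w0 R w2.
Only symmetric holds.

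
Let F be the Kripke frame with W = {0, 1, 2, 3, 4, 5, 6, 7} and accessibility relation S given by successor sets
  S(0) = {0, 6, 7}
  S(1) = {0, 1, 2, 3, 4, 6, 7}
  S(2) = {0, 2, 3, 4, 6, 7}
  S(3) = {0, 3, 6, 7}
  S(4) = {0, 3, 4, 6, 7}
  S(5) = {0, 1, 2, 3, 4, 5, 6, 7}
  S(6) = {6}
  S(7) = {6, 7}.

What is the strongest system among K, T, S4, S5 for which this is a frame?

S4

Reflexive (axiom T): yes — every world is S-related to itself.
Transitive (axiom 4): yes — every two-step S-path is closed by a direct edge.
Euclidean (axiom 5): no — 0 S 6 and 0 S 7, but not 6 S 7.
So F validates K, T, S4; S5 would additionally require S to be Euclidean. The strongest is S4.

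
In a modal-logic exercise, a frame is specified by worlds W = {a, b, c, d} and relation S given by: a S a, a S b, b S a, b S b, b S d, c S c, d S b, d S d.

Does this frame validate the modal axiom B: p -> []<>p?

Yes

By correspondence theory, B is valid on a frame iff S is symmetric.
Symmetric: yes — every pair in S has its reverse in S.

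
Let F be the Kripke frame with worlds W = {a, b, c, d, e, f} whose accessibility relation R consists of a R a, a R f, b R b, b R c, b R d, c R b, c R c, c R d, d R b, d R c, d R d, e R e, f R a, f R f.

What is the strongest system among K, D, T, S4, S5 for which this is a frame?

Serial (axiom D): yes — every world has a successor (e.g. a R a).
Reflexive (axiom T): yes — every world is R-related to itself.
Transitive (axiom 4): yes — every two-step R-path is closed by a direct edge.
Euclidean (axiom 5): yes — any two successors of a common world are R-related.
So F validates K, D, T, S4, S5. The strongest is S5.

S5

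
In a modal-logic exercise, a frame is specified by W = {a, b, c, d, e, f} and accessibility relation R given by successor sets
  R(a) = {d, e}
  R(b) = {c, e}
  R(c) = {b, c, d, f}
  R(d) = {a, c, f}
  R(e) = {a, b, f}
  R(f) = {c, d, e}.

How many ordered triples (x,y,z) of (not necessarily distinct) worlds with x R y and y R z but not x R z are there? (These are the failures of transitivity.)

Enumerating: (a,d,a), (a,d,c), (a,d,f), (a,e,a), (a,e,b), (a,e,f), (b,c,b), (b,c,d), (b,c,f), (b,e,a), (b,e,b), (b,e,f), … and 23 more.
Total: 35.

35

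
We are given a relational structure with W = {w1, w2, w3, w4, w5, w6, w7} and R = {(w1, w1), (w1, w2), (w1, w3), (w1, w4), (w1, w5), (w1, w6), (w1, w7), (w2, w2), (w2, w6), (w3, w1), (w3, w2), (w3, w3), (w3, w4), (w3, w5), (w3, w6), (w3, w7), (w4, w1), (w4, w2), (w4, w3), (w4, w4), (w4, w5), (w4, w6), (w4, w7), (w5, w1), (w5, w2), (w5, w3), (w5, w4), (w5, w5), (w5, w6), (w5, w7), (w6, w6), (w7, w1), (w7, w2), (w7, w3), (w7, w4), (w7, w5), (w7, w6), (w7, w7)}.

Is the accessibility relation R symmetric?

Symmetric: no — w1 R w2 but not w2 R w1.

No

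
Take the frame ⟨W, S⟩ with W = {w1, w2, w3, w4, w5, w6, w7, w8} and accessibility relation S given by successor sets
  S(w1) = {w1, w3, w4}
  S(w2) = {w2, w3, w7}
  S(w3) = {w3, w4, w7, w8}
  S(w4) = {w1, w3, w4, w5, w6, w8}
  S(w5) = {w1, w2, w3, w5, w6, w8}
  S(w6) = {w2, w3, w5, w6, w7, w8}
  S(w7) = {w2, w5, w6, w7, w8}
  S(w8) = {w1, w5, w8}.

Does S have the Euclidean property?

No

Euclidean: no — w2 S w7 and w2 S w3, but not w7 S w3.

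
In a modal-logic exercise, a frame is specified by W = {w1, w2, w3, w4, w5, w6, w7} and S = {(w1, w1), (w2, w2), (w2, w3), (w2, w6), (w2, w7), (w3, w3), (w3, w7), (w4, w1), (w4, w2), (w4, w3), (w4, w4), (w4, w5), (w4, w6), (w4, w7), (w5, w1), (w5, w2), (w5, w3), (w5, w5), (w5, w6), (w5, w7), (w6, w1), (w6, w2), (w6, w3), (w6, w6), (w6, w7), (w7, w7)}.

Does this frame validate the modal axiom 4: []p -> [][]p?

No

Axiom 4 corresponds to the accessibility relation being transitive.
Transitive: no — w2 S w6 and w6 S w1, but not w2 S w1.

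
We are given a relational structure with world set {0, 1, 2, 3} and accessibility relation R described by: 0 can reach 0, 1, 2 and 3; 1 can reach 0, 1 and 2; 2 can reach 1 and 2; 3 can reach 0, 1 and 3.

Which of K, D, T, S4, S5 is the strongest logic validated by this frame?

Serial (axiom D): yes — every world has a successor (e.g. 0 R 0).
Reflexive (axiom T): yes — every world is R-related to itself.
Transitive (axiom 4): no — 1 R 0 and 0 R 3, but not 1 R 3.
Euclidean (axiom 5): no — 0 R 1 and 0 R 3, but not 1 R 3.
So F validates K, D, T; S4 would additionally require R to be transitive. The strongest is T.

T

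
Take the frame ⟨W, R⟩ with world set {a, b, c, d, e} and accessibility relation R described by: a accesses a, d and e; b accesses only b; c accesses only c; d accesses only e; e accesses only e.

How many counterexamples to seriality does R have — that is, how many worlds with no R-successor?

0

R is serial; there are no such worlds.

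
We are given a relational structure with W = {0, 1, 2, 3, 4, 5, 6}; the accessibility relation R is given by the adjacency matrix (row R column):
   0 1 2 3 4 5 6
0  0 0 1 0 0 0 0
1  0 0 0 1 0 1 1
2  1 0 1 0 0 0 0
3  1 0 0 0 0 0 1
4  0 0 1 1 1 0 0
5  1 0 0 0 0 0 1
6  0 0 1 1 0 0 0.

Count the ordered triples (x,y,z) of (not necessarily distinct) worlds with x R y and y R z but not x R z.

16

Enumerating: (0,2,0), (1,3,0), (1,5,0), (1,6,2), (3,0,2), (3,6,2), (3,6,3), (4,2,0), (4,3,0), (4,3,6), (5,0,2), (5,6,2), (5,6,3), (6,2,0), (6,3,0), (6,3,6).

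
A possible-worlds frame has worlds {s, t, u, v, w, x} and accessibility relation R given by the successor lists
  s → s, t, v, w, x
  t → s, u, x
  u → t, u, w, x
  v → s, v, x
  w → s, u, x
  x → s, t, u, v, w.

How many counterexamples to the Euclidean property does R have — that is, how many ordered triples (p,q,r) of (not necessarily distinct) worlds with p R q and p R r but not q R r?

Enumerating: (s,t,t), (s,t,v), (s,t,w), (s,v,t), (s,v,w), (s,w,t), (s,w,v), (s,w,w), (s,x,x), (t,s,u), (t,u,s), (t,x,x), … and 21 more.
Total: 33.

33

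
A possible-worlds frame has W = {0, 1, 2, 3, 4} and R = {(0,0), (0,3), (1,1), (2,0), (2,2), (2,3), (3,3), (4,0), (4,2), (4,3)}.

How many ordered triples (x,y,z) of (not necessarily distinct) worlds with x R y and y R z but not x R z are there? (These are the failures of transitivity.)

R is transitive; there are no such tuples.

0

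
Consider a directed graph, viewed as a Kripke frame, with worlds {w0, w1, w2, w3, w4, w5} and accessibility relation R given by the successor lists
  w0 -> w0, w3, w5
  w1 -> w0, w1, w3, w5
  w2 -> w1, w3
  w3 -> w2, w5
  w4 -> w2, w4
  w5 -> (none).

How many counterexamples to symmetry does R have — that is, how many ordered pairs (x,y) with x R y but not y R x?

8

Enumerating: (w0,w3), (w0,w5), (w1,w0), (w1,w3), (w1,w5), (w2,w1), (w3,w5), (w4,w2).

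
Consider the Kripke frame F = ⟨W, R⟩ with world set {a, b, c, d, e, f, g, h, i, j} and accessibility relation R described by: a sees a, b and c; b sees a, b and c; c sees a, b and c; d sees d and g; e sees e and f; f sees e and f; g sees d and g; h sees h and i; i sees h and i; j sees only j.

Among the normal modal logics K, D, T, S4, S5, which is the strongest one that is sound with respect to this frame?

Serial (axiom D): yes — every world has a successor (e.g. a R a).
Reflexive (axiom T): yes — every world is R-related to itself.
Transitive (axiom 4): yes — every two-step R-path is closed by a direct edge.
Euclidean (axiom 5): yes — any two successors of a common world are R-related.
So F validates K, D, T, S4, S5. The strongest is S5.

S5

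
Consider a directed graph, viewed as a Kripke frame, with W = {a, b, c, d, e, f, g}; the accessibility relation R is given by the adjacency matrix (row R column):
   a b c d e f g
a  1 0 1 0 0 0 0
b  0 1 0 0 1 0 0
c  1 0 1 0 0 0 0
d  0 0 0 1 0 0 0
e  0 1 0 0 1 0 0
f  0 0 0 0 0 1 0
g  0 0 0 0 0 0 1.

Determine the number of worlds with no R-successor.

R is serial; there are no such worlds.

0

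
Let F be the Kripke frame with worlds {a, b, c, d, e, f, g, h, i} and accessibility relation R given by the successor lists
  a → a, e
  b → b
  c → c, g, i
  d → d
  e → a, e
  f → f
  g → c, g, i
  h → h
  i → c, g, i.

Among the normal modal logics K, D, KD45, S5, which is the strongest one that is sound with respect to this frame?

S5

Serial (axiom D): yes — every world has a successor (e.g. a R a).
Euclidean (axiom 5): yes — any two successors of a common world are R-related.
Transitive (axiom 4): yes — every two-step R-path is closed by a direct edge.
Reflexive (axiom T): yes — every world is R-related to itself.
So F validates K, D, KD45, S5. The strongest is S5.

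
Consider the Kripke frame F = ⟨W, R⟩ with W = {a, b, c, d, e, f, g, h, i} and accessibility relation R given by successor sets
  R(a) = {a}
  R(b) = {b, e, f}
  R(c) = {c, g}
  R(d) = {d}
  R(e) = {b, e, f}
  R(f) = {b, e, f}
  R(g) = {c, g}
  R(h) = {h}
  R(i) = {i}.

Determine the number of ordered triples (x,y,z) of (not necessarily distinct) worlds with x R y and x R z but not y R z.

0

R is Euclidean; there are no such tuples.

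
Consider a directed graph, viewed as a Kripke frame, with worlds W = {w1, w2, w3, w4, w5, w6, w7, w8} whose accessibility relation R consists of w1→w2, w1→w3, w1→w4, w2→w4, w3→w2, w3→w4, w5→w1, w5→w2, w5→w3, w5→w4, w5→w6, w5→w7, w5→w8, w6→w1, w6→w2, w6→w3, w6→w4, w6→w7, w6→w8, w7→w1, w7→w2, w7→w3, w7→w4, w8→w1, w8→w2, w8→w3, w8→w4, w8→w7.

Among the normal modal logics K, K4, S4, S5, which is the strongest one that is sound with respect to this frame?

Transitive (axiom 4): yes — every two-step R-path is closed by a direct edge.
Reflexive (axiom T): no — w1 is not related to itself.
Euclidean (axiom 5): no — w1 R w2 and w1 R w3, but not w2 R w3.
So F validates K, K4; S4 would additionally require R to be reflexive. The strongest is K4.

K4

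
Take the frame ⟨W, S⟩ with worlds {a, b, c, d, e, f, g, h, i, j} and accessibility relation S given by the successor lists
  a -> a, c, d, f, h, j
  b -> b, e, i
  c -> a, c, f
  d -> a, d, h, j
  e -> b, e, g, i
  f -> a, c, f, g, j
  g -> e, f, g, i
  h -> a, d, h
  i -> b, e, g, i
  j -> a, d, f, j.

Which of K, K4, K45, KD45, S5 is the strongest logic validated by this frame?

K

Transitive (axiom 4): no — a S f and f S g, but not a S g.
Euclidean (axiom 5): no — a S c and a S d, but not c S d.
Serial (axiom D): yes — every world has a successor (e.g. a S a).
Reflexive (axiom T): yes — every world is S-related to itself.
So F validates K; K4 would additionally require S to be transitive. The strongest is K.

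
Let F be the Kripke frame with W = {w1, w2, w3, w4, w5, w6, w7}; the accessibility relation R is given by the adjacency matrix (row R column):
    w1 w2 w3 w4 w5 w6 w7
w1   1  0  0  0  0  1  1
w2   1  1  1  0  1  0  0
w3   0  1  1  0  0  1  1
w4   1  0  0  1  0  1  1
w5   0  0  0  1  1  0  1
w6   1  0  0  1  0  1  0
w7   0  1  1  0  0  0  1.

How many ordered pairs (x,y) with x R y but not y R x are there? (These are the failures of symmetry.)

Enumerating: (w1,w7), (w2,w1), (w2,w5), (w3,w6), (w4,w1), (w4,w7), (w5,w4), (w5,w7), (w7,w2).

9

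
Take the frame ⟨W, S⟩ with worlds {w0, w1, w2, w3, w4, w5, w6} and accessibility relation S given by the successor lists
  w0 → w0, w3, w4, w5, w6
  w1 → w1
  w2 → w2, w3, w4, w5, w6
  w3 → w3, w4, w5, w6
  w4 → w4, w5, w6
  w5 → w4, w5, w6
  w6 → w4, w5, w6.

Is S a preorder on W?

Yes

Reflexive: yes — every world is S-related to itself.
Transitive: yes — every two-step S-path is closed by a direct edge.
So S is a preorder.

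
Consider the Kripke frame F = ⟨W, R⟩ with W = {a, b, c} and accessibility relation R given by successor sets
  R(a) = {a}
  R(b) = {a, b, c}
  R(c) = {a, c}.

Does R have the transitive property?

Transitive: yes — every two-step R-path is closed by a direct edge.

Yes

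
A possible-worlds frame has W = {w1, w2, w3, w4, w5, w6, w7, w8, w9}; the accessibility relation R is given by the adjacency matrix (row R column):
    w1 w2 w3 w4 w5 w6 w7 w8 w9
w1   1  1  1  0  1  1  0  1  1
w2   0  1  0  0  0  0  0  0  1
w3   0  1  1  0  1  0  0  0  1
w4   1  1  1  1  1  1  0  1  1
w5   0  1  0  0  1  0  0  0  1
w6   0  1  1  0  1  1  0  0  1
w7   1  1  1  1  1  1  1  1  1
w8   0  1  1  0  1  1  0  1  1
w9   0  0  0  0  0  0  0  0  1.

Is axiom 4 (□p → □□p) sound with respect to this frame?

By correspondence theory, 4 is valid on a frame iff R is transitive.
Transitive: yes — every two-step R-path is closed by a direct edge.

Yes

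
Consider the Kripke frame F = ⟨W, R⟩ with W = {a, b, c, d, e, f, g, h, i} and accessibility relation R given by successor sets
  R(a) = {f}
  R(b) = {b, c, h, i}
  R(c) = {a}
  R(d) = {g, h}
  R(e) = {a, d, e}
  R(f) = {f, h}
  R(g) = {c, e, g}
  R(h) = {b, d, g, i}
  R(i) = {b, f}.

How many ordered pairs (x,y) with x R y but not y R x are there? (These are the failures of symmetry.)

12

Enumerating: (a,f), (b,c), (c,a), (d,g), (e,a), (e,d), (f,h), (g,c), (g,e), (h,g), (h,i), (i,f).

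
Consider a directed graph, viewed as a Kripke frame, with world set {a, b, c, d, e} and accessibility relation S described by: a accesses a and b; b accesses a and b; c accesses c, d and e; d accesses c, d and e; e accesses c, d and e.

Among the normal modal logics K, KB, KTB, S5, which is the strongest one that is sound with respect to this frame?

S5

Symmetric (axiom B): yes — every pair in S has its reverse in S.
Reflexive (axiom T): yes — every world is S-related to itself.
Euclidean (axiom 5): yes — any two successors of a common world are S-related.
So F validates K, KB, KTB, S5. The strongest is S5.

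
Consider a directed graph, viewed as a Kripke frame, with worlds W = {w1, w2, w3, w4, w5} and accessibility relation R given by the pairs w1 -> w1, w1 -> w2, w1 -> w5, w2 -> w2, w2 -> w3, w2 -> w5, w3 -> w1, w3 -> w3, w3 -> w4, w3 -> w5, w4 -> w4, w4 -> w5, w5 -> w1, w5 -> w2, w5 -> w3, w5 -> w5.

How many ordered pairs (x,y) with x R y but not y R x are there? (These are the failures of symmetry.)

Enumerating: (w1,w2), (w2,w3), (w3,w1), (w3,w4), (w4,w5).

5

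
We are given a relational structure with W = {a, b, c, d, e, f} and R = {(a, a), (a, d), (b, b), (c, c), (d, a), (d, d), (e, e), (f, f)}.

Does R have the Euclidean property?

Yes

Euclidean: yes — any two successors of a common world are R-related.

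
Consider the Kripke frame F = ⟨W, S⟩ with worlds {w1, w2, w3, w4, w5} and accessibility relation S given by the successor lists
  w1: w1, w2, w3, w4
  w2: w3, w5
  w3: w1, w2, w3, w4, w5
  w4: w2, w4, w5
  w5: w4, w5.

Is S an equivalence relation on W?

Reflexive: no — w2 is not related to itself.
Symmetric: no — w1 S w2 but not w2 S w1.
Transitive: no — w1 S w2 and w2 S w5, but not w1 S w5.
So S is not an equivalence relation.

No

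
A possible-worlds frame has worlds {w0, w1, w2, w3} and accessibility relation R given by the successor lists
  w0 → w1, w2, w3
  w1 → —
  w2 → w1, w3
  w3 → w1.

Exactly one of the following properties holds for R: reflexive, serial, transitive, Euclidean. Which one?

transitive

Reflexive: no — w0 is not related to itself.
Serial: no — w1 has no R-successor.
Transitive: yes — every two-step R-path is closed by a direct edge.
Euclidean: no — w0 R w1 and w0 R w2, but not w1 R w2.
Only transitive holds.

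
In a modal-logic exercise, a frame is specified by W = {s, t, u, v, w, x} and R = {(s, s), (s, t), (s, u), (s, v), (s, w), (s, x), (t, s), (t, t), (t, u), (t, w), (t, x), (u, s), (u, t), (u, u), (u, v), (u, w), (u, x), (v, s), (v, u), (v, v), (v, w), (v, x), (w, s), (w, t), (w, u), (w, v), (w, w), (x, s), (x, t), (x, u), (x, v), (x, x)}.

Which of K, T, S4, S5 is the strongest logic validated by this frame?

Reflexive (axiom T): yes — every world is R-related to itself.
Transitive (axiom 4): no — t R s and s R v, but not t R v.
Euclidean (axiom 5): no — s R t and s R v, but not t R v.
So F validates K, T; S4 would additionally require R to be transitive. The strongest is T.

T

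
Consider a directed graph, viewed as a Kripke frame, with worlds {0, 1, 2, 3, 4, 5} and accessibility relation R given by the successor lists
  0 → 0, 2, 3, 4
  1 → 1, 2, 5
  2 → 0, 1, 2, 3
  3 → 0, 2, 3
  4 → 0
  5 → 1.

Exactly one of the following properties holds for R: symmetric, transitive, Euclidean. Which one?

symmetric

Symmetric: yes — every pair in R has its reverse in R.
Transitive: no — 0 R 2 and 2 R 1, but not 0 R 1.
Euclidean: no — 0 R 2 and 0 R 4, but not 2 R 4.
Only symmetric holds.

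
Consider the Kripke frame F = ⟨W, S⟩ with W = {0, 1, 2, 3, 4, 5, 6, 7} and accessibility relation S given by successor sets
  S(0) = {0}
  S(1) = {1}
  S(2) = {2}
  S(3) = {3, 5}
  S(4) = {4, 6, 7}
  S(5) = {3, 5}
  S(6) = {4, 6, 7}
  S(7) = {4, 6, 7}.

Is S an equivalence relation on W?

Reflexive: yes — every world is S-related to itself.
Symmetric: yes — every pair in S has its reverse in S.
Transitive: yes — every two-step S-path is closed by a direct edge.
So S is an equivalence relation.

Yes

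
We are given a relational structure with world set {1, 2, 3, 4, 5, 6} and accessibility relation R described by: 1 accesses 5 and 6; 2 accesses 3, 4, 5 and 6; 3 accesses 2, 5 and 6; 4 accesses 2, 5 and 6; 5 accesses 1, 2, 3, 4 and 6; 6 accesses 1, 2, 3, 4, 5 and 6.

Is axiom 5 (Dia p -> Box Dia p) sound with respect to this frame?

The schema 5 characterises exactly the Euclidean frames.
Euclidean: no — 2 R 3 and 2 R 4, but not 3 R 4.

No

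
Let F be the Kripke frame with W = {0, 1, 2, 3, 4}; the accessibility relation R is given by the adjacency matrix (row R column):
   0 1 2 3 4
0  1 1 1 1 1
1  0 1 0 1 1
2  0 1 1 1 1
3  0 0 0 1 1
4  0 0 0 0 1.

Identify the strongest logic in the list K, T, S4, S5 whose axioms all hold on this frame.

Reflexive (axiom T): yes — every world is R-related to itself.
Transitive (axiom 4): yes — every two-step R-path is closed by a direct edge.
Euclidean (axiom 5): no — 0 R 1 and 0 R 2, but not 1 R 2.
So F validates K, T, S4; S5 would additionally require R to be Euclidean. The strongest is S4.

S4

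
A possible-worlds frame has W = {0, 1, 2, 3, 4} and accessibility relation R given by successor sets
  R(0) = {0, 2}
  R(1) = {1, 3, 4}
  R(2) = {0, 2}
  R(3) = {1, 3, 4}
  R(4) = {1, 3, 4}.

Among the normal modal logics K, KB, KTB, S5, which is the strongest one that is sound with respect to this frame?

S5

Symmetric (axiom B): yes — every pair in R has its reverse in R.
Reflexive (axiom T): yes — every world is R-related to itself.
Euclidean (axiom 5): yes — any two successors of a common world are R-related.
So F validates K, KB, KTB, S5. The strongest is S5.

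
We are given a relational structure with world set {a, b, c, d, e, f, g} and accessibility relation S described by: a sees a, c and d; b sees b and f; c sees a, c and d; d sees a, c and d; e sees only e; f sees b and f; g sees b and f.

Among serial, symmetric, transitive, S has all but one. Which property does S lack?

symmetric

Serial: yes — every world has a successor (e.g. a S a).
Symmetric: no — g S b but not b S g.
Transitive: yes — every two-step S-path is closed by a direct edge.
Only symmetric fails.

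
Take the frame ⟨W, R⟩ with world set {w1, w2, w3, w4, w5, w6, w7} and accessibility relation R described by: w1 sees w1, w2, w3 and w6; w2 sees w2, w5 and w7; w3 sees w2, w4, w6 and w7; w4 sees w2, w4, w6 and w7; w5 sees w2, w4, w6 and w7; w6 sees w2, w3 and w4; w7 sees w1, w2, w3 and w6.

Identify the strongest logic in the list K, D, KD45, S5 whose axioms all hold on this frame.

D

Serial (axiom D): yes — every world has a successor (e.g. w1 R w1).
Euclidean (axiom 5): no — w1 R w2 and w1 R w3, but not w2 R w3.
Transitive (axiom 4): no — w1 R w2 and w2 R w5, but not w1 R w5.
Reflexive (axiom T): no — w3 is not related to itself.
So F validates K, D; KD45 would additionally require R to be Euclidean and transitive. The strongest is D.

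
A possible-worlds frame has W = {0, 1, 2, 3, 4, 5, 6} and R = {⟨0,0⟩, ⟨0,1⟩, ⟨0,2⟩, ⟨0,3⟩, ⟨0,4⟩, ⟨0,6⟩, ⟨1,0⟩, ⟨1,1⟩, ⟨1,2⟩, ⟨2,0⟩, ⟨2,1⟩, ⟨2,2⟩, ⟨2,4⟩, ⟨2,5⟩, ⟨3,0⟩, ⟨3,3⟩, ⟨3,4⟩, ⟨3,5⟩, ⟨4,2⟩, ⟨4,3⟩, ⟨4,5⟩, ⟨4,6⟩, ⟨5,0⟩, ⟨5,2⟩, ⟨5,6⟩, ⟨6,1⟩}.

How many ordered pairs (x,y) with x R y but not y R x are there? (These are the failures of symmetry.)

Enumerating: (0,4), (0,6), (3,5), (4,5), (4,6), (5,0), (5,6), (6,1).

8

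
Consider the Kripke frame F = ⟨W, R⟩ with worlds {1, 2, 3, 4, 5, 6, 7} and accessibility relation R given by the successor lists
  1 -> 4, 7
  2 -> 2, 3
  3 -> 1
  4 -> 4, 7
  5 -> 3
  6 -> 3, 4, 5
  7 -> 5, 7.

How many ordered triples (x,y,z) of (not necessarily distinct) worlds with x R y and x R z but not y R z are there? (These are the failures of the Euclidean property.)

15

Enumerating: (1,7,4), (2,3,2), (2,3,3), (3,1,1), (4,7,4), (5,3,3), (6,3,3), (6,3,4), (6,3,5), (6,4,3), (6,4,5), (6,5,4), (6,5,5), (7,5,5), (7,5,7).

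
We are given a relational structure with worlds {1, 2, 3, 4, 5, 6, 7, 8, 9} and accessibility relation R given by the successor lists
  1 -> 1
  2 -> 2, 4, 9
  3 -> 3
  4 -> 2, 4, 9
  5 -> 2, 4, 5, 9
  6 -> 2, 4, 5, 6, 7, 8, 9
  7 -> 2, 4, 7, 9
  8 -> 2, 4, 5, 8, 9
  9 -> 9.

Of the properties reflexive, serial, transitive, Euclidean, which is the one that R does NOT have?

Euclidean

Reflexive: yes — every world is R-related to itself.
Serial: yes — every world has a successor (e.g. 1 R 1).
Transitive: yes — every two-step R-path is closed by a direct edge.
Euclidean: no — 2 R 9 and 2 R 4, but not 9 R 4.
Only Euclidean fails.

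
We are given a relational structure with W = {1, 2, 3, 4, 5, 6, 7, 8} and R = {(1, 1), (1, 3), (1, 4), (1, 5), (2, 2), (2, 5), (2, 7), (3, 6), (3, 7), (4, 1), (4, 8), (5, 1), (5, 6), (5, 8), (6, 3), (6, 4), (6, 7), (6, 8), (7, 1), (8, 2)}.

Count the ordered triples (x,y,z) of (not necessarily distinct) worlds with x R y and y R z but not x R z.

33

Enumerating: (1,3,6), (1,3,7), (1,4,8), (1,5,6), (1,5,8), (2,5,1), (2,5,6), (2,5,8), (2,7,1), (3,6,3), (3,6,4), (3,6,8), … and 21 more.
Total: 33.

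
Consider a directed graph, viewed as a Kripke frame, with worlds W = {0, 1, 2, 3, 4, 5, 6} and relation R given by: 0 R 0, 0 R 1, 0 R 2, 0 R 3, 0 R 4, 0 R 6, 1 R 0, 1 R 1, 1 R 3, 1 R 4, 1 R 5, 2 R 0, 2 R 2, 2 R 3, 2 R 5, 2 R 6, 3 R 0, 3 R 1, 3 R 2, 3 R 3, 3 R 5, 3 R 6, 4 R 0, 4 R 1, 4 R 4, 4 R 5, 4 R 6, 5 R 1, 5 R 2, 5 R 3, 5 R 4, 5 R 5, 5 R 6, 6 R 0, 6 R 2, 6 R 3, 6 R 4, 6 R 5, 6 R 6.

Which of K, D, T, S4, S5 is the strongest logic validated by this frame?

Serial (axiom D): yes — every world has a successor (e.g. 0 R 0).
Reflexive (axiom T): yes — every world is R-related to itself.
Transitive (axiom 4): no — 0 R 1 and 1 R 5, but not 0 R 5.
Euclidean (axiom 5): no — 0 R 1 and 0 R 2, but not 1 R 2.
So F validates K, D, T; S4 would additionally require R to be transitive. The strongest is T.

T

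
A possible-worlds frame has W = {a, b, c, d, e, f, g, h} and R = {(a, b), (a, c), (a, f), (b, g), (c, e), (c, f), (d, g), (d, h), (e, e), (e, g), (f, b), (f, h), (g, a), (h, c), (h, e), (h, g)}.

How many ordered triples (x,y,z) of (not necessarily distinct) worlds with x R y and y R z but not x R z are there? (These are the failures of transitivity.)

20

Enumerating: (a,b,g), (a,c,e), (a,f,h), (b,g,a), (c,e,g), (c,f,b), (c,f,h), (d,g,a), (d,h,c), (d,h,e), (e,g,a), (f,b,g), … and 8 more.
Total: 20.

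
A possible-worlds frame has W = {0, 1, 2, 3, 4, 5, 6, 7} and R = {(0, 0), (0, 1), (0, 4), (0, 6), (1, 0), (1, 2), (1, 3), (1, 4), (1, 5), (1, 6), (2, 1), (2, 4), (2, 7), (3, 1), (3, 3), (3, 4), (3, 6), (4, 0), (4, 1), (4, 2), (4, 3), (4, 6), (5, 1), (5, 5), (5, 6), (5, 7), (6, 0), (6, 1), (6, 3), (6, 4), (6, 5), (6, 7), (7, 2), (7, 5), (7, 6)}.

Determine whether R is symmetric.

Symmetric: yes — every pair in R has its reverse in R.

Yes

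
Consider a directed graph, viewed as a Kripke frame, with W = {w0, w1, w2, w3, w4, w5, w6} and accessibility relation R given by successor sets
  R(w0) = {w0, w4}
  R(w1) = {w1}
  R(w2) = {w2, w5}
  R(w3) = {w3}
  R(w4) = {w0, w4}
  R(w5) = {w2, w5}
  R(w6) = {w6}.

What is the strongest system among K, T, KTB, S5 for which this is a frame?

Reflexive (axiom T): yes — every world is R-related to itself.
Symmetric (axiom B): yes — every pair in R has its reverse in R.
Euclidean (axiom 5): yes — any two successors of a common world are R-related.
So F validates K, T, KTB, S5. The strongest is S5.

S5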